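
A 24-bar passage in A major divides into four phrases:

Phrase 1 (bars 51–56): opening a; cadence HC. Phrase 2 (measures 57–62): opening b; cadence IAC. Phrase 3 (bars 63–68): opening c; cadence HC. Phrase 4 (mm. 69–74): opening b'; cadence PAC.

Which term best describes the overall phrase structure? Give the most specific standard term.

Four phrases in two halves: the first half (mm. 51–62) ends with an imperfect authentic cadence, the second (mm. 63–74) with a perfect authentic cadence — a large antecedent–consequent pair, i.e. a double period.
Phrase 3 begins with different material from phrase 1, making it contrasting.

contrasting double period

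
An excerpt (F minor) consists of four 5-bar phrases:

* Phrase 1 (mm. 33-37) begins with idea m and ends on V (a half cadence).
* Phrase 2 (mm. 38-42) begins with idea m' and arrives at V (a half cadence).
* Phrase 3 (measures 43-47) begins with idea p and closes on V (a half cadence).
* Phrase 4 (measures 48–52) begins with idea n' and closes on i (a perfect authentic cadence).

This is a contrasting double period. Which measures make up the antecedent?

In a double period the first pair of phrases (ending half cadence) is the large antecedent and the second pair (ending perfect authentic cadence) is the large consequent; the antecedent is measures 33–42.

measures 33–42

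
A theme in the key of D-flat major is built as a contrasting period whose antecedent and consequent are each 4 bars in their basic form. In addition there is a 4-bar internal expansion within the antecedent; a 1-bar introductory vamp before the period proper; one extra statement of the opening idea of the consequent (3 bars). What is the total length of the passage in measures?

16 measures

Basic contrasting period: 4 + 4 = 8 bars.
8 (basic form) + 4 (internal expansion) + 1 (introduction) + 3 (extra statement) = 16.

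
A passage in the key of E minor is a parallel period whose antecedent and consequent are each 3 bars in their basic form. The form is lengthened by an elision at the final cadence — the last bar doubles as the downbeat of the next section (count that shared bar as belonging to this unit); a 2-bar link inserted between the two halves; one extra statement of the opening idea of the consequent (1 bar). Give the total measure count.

Basic parallel period: 3 + 3 = 6 bars.
6 (basic form) + 2 (link) + 1 (extra statement) = 9.
The elision shares a bar with the next section but does not change this unit's count.

9 measures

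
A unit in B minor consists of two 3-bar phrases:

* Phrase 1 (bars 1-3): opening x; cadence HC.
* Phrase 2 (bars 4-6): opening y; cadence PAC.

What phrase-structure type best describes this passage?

contrasting period

Phrase 1 ends with a half cadence (weaker) and phrase 2 with a perfect authentic cadence (stronger): antecedent + consequent = a period.
The two phrases open with different material (x / y), so the period is contrasting.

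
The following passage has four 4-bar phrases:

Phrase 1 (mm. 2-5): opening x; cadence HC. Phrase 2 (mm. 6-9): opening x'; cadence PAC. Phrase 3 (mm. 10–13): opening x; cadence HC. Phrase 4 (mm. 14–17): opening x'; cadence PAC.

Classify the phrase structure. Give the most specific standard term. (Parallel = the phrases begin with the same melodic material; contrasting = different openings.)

repeated period

The cadence pattern HC–PAC–HC–PAC is weak–strong twice, and phrases 3–4 restate phrases 1–2: a period heard twice, not a double period (which would end weakly at phrase 2).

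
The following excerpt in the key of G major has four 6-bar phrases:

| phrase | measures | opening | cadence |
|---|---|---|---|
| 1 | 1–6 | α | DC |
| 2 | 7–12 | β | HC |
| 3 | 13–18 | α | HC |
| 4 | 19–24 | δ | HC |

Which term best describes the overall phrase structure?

phrase group

Phrase 4 ends with a half cadence, no stronger than phrase 2's half cadence, so the four phrases do not form a double period; nor do phrases 3–4 duplicate 1–2, so it is not a repeated period. With no phrase reaching a conclusive cadence, the passage is a phrase group.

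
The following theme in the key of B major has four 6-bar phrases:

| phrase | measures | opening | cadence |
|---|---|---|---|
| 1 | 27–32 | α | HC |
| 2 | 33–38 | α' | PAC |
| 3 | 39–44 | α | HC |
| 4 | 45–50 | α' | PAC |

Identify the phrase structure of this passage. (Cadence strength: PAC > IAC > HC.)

The cadence pattern HC–PAC–HC–PAC is weak–strong twice, and phrases 3–4 restate phrases 1–2: a period heard twice, not a double period (which would end weakly at phrase 2).

repeated period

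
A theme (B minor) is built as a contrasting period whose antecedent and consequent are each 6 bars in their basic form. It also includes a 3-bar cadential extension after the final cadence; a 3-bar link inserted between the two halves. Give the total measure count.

Basic contrasting period: 6 + 6 = 12 bars.
12 (basic form) + 3 (cadential extension) + 3 (link) = 18.

18 measures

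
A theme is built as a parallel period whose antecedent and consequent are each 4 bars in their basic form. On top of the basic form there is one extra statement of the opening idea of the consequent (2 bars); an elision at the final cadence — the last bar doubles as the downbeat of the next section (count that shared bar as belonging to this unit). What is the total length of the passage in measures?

10 measures

Basic parallel period: 4 + 4 = 8 bars.
8 (basic form) + 2 (extra statement) = 10.
The elision shares a bar with the next section but does not change this unit's count.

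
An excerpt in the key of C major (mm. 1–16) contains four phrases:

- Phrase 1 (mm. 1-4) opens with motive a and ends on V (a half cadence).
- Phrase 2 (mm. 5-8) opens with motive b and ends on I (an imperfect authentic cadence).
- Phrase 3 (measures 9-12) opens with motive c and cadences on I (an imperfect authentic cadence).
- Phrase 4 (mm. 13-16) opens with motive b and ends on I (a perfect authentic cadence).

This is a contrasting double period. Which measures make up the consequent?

measures 9–16

In a double period the first pair of phrases (ending imperfect authentic cadence) is the large antecedent and the second pair (ending perfect authentic cadence) is the large consequent; the consequent is measures 9–16.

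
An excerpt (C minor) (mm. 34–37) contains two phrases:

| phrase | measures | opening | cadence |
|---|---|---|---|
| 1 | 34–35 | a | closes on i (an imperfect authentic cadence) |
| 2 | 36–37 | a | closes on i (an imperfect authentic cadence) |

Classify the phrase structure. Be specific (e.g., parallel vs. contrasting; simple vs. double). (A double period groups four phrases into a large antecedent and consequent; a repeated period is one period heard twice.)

repeated phrase

Both phrases have the same opening (a) and the same cadence (imperfect authentic cadence): the second is a restatement, not a consequent, so this is a repeated phrase rather than a period.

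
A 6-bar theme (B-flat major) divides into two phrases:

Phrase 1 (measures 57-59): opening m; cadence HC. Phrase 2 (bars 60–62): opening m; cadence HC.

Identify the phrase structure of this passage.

repeated phrase

Both phrases have the same opening (m) and the same cadence (half cadence): the second is a restatement, not a consequent, so this is a repeated phrase rather than a period.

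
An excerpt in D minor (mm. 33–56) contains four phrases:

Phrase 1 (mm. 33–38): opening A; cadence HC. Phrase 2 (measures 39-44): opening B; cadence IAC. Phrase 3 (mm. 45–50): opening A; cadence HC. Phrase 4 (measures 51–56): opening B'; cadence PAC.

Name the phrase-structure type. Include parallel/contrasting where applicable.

Four phrases in two halves: the first half (bars 33–44) ends with an imperfect authentic cadence, the second (mm. 45–56) with a perfect authentic cadence — a large antecedent–consequent pair, i.e. a double period.
Phrase 3 begins with the same material as phrase 1, making it parallel.

parallel double period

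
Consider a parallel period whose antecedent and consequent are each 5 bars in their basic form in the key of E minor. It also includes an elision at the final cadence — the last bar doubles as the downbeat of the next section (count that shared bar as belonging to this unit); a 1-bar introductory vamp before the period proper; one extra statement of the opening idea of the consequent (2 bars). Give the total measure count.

13 measures

Basic parallel period: 5 + 5 = 10 bars.
10 (basic form) + 1 (introduction) + 2 (extra statement) = 13.
The elision shares a bar with the next section but does not change this unit's count.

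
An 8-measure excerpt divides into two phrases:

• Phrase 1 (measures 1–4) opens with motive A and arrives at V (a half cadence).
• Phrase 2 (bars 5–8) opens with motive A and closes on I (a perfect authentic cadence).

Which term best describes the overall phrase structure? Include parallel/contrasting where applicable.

Phrase 1 ends with a half cadence (weaker) and phrase 2 with a perfect authentic cadence (stronger): antecedent + consequent = a period.
The two phrases open with the same material (A / A), so the period is parallel.

parallel period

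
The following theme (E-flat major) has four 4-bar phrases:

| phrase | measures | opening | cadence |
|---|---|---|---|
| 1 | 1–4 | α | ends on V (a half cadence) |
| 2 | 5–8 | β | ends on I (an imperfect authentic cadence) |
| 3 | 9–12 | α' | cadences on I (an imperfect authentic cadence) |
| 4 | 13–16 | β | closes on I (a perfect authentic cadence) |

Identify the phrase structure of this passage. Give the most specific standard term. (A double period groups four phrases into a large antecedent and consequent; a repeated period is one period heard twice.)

Four phrases in two halves: the first half (bars 1-8) ends with an imperfect authentic cadence, the second (measures 9-16) with a perfect authentic cadence — a large antecedent–consequent pair, i.e. a double period.
Phrase 3 begins with the same material as phrase 1, making it parallel.

parallel double period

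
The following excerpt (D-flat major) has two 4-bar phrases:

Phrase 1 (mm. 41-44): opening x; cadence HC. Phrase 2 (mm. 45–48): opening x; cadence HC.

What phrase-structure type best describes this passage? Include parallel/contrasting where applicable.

repeated phrase

Both phrases have the same opening (x) and the same cadence (half cadence): the second is a restatement, not a consequent, so this is a repeated phrase rather than a period.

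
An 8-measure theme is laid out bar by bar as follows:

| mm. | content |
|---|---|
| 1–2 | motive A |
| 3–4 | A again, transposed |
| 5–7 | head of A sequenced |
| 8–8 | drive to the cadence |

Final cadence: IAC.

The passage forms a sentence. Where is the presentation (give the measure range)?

The presentation of a sentence is the basic idea (measures 1–2) plus its repetition (measures 3–4); the presentation is therefore mm. 1–4.

measures 1–4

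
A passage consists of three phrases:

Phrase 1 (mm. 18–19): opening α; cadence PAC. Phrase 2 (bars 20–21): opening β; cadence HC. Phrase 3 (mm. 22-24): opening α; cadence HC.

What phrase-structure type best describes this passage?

The final phrase closes with a half cadence, which is not stronger than the preceding half cadence; the 3 phrases lack an overall antecedent–consequent design and so form a phrase group.

phrase group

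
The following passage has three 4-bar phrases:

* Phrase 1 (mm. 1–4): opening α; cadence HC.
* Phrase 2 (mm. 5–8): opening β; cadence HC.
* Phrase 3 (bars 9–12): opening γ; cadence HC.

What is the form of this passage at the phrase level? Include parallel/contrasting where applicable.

phrase group

The final phrase closes with a half cadence, which is not stronger than the preceding half cadence; the 3 phrases lack an overall antecedent–consequent design and so form a phrase group.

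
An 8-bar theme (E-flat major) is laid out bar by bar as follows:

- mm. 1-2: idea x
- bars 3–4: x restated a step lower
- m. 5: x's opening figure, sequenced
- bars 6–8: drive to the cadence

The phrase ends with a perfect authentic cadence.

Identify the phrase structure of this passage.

sentence

Basic idea (bars 1–2) + its repetition (measures 3–4) form the presentation; fragmentation and cadence (mm. 5-8) form the continuation — the 8-bar whole is a sentence.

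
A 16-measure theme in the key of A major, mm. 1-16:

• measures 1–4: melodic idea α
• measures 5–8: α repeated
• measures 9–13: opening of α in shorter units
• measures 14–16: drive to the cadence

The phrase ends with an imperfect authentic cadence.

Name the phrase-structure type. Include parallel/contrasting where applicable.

Basic idea (bars 1–4) + its repetition (measures 5-8) form the presentation; fragmentation and cadence (mm. 9–16) form the continuation — the 16-bar whole is a sentence.

sentence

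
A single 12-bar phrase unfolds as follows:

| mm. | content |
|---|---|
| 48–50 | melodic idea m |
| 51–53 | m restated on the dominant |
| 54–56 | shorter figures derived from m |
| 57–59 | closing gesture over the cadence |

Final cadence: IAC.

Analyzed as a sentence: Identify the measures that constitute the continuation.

After the presentation (bars 48–53), the continuation covers the fragmentation through the cadence: mm. 54–59.

measures 54–59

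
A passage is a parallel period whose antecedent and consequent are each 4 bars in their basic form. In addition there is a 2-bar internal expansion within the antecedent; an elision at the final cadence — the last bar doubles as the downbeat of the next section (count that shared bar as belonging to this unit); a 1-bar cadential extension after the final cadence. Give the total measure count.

11 measures

Basic parallel period: 4 + 4 = 8 bars.
8 (basic form) + 2 (internal expansion) + 1 (cadential extension) = 11.
The elision shares a bar with the next section but does not change this unit's count.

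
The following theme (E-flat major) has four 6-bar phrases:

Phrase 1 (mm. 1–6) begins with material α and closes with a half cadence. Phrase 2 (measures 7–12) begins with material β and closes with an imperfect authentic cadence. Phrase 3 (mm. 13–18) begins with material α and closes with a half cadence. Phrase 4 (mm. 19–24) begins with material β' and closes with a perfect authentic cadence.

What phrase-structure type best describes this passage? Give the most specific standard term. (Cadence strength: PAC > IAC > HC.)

Four phrases in two halves: the first half (mm. 1–12) ends with an imperfect authentic cadence, the second (mm. 13–24) with a perfect authentic cadence — a large antecedent–consequent pair, i.e. a double period.
Phrase 3 begins with the same material as phrase 1, making it parallel.

parallel double period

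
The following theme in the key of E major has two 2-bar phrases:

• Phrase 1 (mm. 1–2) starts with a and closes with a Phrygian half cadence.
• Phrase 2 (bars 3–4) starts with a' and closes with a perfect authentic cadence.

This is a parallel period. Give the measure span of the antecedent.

measures 1–2

The phrase ending with the weaker cadence (Phrygian half cadence) is the antecedent; the one ending more conclusively (perfect authentic cadence) is the consequent. The antecedent is measures 1–2.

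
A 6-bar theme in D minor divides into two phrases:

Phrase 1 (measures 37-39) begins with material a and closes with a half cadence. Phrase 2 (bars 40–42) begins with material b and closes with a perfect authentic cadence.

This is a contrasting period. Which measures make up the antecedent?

measures 37–39

The phrase ending with the weaker cadence (half cadence) is the antecedent; the one ending more conclusively (perfect authentic cadence) is the consequent. The antecedent is measures 37–39.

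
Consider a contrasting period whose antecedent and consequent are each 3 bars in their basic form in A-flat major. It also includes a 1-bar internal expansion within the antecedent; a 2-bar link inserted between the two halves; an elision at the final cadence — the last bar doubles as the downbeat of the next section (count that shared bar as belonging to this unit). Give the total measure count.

Basic contrasting period: 3 + 3 = 6 bars.
6 (basic form) + 1 (internal expansion) + 2 (link) = 9.
The elision shares a bar with the next section but does not change this unit's count.

9 measures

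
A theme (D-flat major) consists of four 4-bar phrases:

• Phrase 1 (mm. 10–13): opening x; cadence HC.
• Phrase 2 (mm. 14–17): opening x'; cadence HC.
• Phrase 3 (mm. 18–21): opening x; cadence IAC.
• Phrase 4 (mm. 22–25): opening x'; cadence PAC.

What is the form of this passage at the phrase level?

Four phrases in two halves: the first half (bars 10-17) ends with a half cadence, the second (bars 18-25) with a perfect authentic cadence — a large antecedent–consequent pair, i.e. a double period.
Phrase 3 begins with the same material as phrase 1, making it parallel.

parallel double period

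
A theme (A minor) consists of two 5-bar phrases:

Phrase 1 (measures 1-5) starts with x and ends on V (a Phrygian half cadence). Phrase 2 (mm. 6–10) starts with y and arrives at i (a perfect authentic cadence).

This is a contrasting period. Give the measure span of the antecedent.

The phrase ending with the weaker cadence (Phrygian half cadence) is the antecedent; the one ending more conclusively (perfect authentic cadence) is the consequent. The antecedent is measures 1–5.

measures 1–5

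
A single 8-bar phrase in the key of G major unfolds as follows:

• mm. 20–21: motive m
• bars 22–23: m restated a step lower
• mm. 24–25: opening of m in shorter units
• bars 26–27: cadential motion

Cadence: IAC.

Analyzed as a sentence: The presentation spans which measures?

measures 20–23

The presentation of a sentence is the basic idea (bars 20–21) plus its repetition (mm. 22-23); the presentation is therefore measures 20–23.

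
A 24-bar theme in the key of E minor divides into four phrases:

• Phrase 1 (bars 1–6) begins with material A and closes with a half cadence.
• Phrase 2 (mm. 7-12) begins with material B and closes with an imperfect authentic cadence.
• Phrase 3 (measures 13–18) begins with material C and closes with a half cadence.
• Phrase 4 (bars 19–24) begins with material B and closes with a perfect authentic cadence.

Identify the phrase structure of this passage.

contrasting double period

Four phrases in two halves: the first half (bars 1–12) ends with an imperfect authentic cadence, the second (bars 13–24) with a perfect authentic cadence — a large antecedent–consequent pair, i.e. a double period.
Phrase 3 begins with different material from phrase 1, making it contrasting.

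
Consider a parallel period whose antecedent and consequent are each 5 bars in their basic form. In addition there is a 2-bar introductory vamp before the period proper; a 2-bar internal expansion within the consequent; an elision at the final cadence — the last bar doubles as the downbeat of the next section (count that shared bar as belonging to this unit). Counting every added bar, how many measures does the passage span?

14 measures

Basic parallel period: 5 + 5 = 10 bars.
10 (basic form) + 2 (introduction) + 2 (internal expansion) = 14.
The elision shares a bar with the next section but does not change this unit's count.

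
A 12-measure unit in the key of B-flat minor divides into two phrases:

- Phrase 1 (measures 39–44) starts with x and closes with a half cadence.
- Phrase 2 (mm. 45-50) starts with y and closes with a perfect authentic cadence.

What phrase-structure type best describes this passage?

Phrase 1 ends with a half cadence (weaker) and phrase 2 with a perfect authentic cadence (stronger): antecedent + consequent = a period.
The two phrases open with different material (x / y), so the period is contrasting.

contrasting period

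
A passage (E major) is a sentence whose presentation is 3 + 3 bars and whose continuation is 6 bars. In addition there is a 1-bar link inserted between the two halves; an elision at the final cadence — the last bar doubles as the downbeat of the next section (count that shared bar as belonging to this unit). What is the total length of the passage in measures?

Basic sentence: 3 + 3 + 6 = 12 bars.
12 (basic form) + 1 (link) = 13.
The elision shares a bar with the next section but does not change this unit's count.

13 measures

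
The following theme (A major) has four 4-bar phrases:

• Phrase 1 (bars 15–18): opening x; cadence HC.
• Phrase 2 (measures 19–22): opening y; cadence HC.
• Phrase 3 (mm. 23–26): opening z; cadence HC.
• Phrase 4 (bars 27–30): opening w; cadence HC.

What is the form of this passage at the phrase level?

phrase group

Phrase 4 ends with a half cadence, no stronger than phrase 2's half cadence, so the four phrases do not form a double period; nor do phrases 3–4 duplicate 1–2, so it is not a repeated period. With no phrase reaching a conclusive cadence, the passage is a phrase group.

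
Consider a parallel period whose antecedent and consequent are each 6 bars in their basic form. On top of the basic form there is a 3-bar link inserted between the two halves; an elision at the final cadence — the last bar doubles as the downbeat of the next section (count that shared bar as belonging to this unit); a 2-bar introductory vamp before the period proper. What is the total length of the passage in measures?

17 measures

Basic parallel period: 6 + 6 = 12 bars.
12 (basic form) + 3 (link) + 2 (introduction) = 17.
The elision shares a bar with the next section but does not change this unit's count.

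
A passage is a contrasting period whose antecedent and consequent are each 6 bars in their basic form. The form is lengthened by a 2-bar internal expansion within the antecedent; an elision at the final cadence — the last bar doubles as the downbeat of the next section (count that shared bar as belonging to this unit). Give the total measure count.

14 measures

Basic contrasting period: 6 + 6 = 12 bars.
12 (basic form) + 2 (internal expansion) = 14.
The elision shares a bar with the next section but does not change this unit's count.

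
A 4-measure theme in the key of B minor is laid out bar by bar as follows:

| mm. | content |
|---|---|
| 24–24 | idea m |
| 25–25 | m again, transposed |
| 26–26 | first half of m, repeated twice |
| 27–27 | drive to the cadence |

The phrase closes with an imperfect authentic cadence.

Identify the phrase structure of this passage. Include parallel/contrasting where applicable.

Basic idea (m. 24) + its repetition (bar 25) form the presentation; fragmentation and cadence (bars 26–27) form the continuation — the 4-bar whole is a sentence.

sentence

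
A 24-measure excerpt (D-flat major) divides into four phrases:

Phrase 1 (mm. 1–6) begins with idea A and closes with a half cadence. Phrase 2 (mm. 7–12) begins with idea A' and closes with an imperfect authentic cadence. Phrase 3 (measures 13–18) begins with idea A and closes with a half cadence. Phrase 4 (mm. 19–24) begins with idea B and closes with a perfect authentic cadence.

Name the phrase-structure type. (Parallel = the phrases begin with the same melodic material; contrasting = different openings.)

parallel double period

Four phrases in two halves: the first half (bars 1–12) ends with an imperfect authentic cadence, the second (measures 13-24) with a perfect authentic cadence — a large antecedent–consequent pair, i.e. a double period.
Phrase 3 begins with the same material as phrase 1, making it parallel.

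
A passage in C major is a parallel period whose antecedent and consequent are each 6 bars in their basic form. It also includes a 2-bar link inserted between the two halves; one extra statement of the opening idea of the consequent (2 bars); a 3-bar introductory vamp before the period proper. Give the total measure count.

19 measures

Basic parallel period: 6 + 6 = 12 bars.
12 (basic form) + 2 (link) + 2 (extra statement) + 3 (introduction) = 19.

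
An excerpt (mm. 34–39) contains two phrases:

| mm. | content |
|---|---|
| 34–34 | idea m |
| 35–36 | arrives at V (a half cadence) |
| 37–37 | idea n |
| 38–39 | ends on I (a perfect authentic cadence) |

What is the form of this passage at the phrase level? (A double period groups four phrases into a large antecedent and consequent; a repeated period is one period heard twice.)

Phrase 1 ends with a half cadence (weaker) and phrase 2 with a perfect authentic cadence (stronger): antecedent + consequent = a period.
The two phrases open with different material (m / n), so the period is contrasting.

contrasting period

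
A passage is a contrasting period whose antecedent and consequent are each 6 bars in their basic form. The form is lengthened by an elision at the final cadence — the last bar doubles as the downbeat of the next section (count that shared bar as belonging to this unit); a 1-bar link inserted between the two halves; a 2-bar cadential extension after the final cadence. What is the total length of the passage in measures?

15 measures

Basic contrasting period: 6 + 6 = 12 bars.
12 (basic form) + 1 (link) + 2 (cadential extension) = 15.
The elision shares a bar with the next section but does not change this unit's count.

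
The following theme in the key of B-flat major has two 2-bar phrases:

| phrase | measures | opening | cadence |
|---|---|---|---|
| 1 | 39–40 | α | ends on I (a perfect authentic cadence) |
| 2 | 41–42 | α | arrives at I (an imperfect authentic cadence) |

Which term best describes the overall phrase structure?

The second phrase closes with an imperfect authentic cadence, which is not stronger than the first phrase's perfect authentic cadence; without a weak→strong cadential pair there is no antecedent–consequent relationship, so this is a phrase group rather than a period.

phrase group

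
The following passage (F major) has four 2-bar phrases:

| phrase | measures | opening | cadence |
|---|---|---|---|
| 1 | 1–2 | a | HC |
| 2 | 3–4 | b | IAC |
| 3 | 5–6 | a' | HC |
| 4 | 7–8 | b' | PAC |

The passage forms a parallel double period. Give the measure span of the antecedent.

In a double period the first pair of phrases (ending imperfect authentic cadence) is the large antecedent and the second pair (ending perfect authentic cadence) is the large consequent; the antecedent is measures 1–4.

measures 1–4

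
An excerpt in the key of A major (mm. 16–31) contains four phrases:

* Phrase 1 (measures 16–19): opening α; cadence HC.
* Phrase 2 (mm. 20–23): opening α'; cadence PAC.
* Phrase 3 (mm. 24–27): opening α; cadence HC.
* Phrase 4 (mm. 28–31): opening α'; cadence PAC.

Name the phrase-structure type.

The cadence pattern HC–PAC–HC–PAC is weak–strong twice, and phrases 3–4 restate phrases 1–2: a period heard twice, not a double period (which would end weakly at phrase 2).

repeated period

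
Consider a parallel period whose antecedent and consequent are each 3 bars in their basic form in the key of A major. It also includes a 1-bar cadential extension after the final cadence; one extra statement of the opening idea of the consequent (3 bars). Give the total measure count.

10 measures

Basic parallel period: 3 + 3 = 6 bars.
6 (basic form) + 1 (cadential extension) + 3 (extra statement) = 10.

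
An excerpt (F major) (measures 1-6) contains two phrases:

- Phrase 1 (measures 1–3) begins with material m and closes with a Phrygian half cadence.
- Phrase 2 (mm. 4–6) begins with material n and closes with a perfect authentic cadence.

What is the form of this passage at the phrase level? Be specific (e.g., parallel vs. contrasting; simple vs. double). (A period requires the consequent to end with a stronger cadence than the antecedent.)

Phrase 1 ends with a Phrygian half cadence (weaker) and phrase 2 with a perfect authentic cadence (stronger): antecedent + consequent = a period.
The two phrases open with different material (m / n), so the period is contrasting.

contrasting period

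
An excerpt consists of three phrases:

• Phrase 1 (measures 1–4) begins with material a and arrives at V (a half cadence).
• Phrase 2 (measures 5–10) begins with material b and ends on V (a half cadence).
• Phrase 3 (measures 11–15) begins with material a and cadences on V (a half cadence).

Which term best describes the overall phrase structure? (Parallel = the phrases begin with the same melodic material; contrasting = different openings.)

phrase group

The final phrase closes with a half cadence, which is not stronger than the preceding half cadence; the 3 phrases lack an overall antecedent–consequent design and so form a phrase group.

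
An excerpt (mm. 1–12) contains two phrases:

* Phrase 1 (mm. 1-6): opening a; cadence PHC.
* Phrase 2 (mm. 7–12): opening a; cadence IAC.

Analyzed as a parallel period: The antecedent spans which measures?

measures 1–6

The antecedent is the phrase ending with the weaker cadence (Phrygian half cadence, phrase 1) and the consequent the one ending more conclusively (imperfect authentic cadence, phrase 2); the antecedent is mm. 1–6.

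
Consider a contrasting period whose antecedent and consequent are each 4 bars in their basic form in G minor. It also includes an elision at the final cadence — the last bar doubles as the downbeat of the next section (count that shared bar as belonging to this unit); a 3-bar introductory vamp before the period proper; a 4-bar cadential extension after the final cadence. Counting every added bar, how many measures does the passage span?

Basic contrasting period: 4 + 4 = 8 bars.
8 (basic form) + 3 (introduction) + 4 (cadential extension) = 15.
The elision shares a bar with the next section but does not change this unit's count.

15 measures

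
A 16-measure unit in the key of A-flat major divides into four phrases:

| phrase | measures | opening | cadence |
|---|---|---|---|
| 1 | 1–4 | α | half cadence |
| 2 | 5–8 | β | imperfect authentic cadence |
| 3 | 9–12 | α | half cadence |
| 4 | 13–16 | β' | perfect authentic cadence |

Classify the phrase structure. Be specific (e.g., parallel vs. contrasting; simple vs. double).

Four phrases in two halves: the first half (bars 1–8) ends with an imperfect authentic cadence, the second (mm. 9–16) with a perfect authentic cadence — a large antecedent–consequent pair, i.e. a double period.
Phrase 3 begins with the same material as phrase 1, making it parallel.

parallel double period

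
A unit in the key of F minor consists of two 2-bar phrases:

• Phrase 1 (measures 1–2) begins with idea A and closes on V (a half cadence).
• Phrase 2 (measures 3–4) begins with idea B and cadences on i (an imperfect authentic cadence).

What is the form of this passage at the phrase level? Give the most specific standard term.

Phrase 1 ends with a half cadence (weaker) and phrase 2 with an imperfect authentic cadence (stronger): antecedent + consequent = a period.
The two phrases open with different material (A / B), so the period is contrasting.

contrasting period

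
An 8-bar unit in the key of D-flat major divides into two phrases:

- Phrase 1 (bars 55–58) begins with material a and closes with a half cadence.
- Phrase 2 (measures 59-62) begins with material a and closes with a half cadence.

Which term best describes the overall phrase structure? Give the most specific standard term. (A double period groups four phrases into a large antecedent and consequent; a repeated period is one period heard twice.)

repeated phrase

Both phrases have the same opening (a) and the same cadence (half cadence): the second is a restatement, not a consequent, so this is a repeated phrase rather than a period.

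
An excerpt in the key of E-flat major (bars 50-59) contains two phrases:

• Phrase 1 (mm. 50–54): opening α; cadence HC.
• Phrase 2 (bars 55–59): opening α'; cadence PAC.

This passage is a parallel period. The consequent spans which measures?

The antecedent is the phrase ending with the weaker cadence (half cadence, phrase 1) and the consequent the one ending more conclusively (perfect authentic cadence, phrase 2); the consequent is mm. 55–59.

measures 55–59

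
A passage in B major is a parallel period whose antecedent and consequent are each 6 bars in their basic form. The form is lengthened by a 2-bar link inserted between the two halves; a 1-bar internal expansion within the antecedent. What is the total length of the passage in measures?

Basic parallel period: 6 + 6 = 12 bars.
12 (basic form) + 2 (link) + 1 (internal expansion) = 15.

15 measures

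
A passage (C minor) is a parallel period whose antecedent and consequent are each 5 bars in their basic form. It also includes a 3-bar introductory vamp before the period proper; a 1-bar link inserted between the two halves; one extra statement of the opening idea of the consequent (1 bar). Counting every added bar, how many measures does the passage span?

15 measures

Basic parallel period: 5 + 5 = 10 bars.
10 (basic form) + 3 (introduction) + 1 (link) + 1 (extra statement) = 15.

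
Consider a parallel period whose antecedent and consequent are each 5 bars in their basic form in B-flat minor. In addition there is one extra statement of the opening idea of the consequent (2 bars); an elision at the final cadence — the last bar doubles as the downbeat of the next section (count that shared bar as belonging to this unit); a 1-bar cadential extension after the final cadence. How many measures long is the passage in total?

Basic parallel period: 5 + 5 = 10 bars.
10 (basic form) + 2 (extra statement) + 1 (cadential extension) = 13.
The elision shares a bar with the next section but does not change this unit's count.

13 measures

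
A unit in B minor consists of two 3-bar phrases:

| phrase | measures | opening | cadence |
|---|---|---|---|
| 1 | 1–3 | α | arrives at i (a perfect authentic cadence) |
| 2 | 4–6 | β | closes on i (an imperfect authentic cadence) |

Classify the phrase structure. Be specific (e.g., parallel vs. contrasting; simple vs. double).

The second phrase closes with an imperfect authentic cadence, which is not stronger than the first phrase's perfect authentic cadence; without a weak→strong cadential pair there is no antecedent–consequent relationship, so this is a phrase group rather than a period.

phrase group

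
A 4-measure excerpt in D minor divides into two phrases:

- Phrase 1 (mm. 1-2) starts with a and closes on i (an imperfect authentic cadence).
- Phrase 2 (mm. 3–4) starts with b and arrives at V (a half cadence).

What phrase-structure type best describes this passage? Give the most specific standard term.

The second phrase closes with a half cadence, which is not stronger than the first phrase's imperfect authentic cadence; without a weak→strong cadential pair there is no antecedent–consequent relationship, so this is a phrase group rather than a period.

phrase group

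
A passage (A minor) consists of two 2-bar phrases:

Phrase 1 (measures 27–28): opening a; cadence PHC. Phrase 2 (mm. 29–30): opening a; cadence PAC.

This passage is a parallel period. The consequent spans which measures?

The antecedent is the phrase ending with the weaker cadence (Phrygian half cadence, phrase 1) and the consequent the one ending more conclusively (perfect authentic cadence, phrase 2); the consequent is measures 29–30.

measures 29–30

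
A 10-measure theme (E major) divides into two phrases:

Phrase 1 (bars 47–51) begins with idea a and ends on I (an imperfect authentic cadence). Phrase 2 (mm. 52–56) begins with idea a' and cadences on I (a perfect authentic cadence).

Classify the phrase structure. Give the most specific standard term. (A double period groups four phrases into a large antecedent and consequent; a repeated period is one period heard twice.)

parallel period

Phrase 1 ends with an imperfect authentic cadence (weaker) and phrase 2 with a perfect authentic cadence (stronger): antecedent + consequent = a period.
The two phrases open with the same material (a / a'), so the period is parallel.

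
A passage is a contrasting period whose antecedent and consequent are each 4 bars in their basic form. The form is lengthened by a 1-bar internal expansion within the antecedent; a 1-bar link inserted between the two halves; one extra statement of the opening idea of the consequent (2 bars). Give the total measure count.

12 measures

Basic contrasting period: 4 + 4 = 8 bars.
8 (basic form) + 1 (internal expansion) + 1 (link) + 2 (extra statement) = 12.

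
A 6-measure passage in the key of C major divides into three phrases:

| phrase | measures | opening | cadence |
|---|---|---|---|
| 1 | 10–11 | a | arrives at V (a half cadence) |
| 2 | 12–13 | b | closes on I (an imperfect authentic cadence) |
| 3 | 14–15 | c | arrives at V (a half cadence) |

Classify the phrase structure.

phrase group

The final phrase closes with a half cadence, which is not stronger than the preceding imperfect authentic cadence; the 3 phrases lack an overall antecedent–consequent design and so form a phrase group.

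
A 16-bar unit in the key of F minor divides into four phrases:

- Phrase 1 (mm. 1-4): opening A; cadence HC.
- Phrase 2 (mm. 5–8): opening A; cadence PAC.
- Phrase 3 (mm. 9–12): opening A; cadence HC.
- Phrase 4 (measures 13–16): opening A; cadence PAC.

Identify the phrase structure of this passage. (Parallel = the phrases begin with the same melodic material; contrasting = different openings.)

The cadence pattern HC–PAC–HC–PAC is weak–strong twice, and phrases 3–4 restate phrases 1–2: a period heard twice, not a double period (which would end weakly at phrase 2).

repeated period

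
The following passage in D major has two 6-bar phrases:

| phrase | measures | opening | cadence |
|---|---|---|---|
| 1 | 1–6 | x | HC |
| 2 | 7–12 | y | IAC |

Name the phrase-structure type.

contrasting period

Phrase 1 ends with a half cadence (weaker) and phrase 2 with an imperfect authentic cadence (stronger): antecedent + consequent = a period.
The two phrases open with different material (x / y), so the period is contrasting.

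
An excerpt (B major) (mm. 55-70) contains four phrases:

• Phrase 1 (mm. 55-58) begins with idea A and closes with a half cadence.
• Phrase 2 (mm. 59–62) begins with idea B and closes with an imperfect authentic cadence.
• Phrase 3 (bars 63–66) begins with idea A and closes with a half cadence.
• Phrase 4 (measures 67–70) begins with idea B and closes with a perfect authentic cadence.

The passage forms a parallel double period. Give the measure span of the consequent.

In a double period the first pair of phrases (ending imperfect authentic cadence) is the large antecedent and the second pair (ending perfect authentic cadence) is the large consequent; the consequent is measures 63–70.

measures 63–70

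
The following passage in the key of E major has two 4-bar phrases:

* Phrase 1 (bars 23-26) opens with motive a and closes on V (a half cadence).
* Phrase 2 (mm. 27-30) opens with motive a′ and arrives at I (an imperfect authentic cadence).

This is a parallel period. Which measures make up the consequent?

measures 27–30

The phrase ending with the weaker cadence (half cadence) is the antecedent; the one ending more conclusively (imperfect authentic cadence) is the consequent. The consequent is measures 27–30.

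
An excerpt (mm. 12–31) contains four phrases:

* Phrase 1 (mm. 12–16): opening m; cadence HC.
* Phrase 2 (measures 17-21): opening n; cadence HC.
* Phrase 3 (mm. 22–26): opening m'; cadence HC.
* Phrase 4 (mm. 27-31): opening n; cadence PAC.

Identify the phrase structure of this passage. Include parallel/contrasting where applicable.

parallel double period

Four phrases in two halves: the first half (measures 12-21) ends with a half cadence, the second (mm. 22–31) with a perfect authentic cadence — a large antecedent–consequent pair, i.e. a double period.
Phrase 3 begins with the same material as phrase 1, making it parallel.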